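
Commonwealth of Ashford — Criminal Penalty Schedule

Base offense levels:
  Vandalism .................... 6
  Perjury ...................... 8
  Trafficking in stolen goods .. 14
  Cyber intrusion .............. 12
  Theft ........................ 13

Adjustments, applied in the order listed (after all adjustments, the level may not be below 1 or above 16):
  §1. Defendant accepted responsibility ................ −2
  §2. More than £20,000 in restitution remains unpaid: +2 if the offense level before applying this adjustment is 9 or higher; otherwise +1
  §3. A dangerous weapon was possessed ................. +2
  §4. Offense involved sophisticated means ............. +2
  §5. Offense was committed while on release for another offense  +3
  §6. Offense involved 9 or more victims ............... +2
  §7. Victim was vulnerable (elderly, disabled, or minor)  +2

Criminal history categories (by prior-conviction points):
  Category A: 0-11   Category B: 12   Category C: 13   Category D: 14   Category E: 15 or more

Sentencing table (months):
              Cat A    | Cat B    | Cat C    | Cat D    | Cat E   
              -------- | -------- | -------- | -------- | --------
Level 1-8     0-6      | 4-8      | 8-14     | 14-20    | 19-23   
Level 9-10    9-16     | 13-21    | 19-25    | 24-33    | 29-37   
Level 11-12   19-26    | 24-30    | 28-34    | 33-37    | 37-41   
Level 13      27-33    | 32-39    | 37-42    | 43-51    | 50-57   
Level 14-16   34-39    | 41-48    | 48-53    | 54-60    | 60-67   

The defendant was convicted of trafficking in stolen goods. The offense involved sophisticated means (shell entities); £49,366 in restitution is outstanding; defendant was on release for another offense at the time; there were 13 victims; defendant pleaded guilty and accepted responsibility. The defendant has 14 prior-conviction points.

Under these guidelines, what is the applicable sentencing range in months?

Base offense level for trafficking in stolen goods: 14.
§1 applies: 14 − 2 = 12.
§2 applies (level before this adjustment is 12 ≥ 9, so +2): 12 + 2 = 14.
§4 applies: 14 + 2 = 16.
§5 applies: 16 + 3 = 19.
§6 applies: 19 + 2 = 21.
§7 does not apply.
Level 21 exceeds the maximum of 16; capped at 16.
Final offense level: 16.
Criminal history: 14 prior points → Category D (14).
Level 16 falls in the 14-16 band.
Grid: Level 14-16 × Category D = 54-60 months.

54-60 months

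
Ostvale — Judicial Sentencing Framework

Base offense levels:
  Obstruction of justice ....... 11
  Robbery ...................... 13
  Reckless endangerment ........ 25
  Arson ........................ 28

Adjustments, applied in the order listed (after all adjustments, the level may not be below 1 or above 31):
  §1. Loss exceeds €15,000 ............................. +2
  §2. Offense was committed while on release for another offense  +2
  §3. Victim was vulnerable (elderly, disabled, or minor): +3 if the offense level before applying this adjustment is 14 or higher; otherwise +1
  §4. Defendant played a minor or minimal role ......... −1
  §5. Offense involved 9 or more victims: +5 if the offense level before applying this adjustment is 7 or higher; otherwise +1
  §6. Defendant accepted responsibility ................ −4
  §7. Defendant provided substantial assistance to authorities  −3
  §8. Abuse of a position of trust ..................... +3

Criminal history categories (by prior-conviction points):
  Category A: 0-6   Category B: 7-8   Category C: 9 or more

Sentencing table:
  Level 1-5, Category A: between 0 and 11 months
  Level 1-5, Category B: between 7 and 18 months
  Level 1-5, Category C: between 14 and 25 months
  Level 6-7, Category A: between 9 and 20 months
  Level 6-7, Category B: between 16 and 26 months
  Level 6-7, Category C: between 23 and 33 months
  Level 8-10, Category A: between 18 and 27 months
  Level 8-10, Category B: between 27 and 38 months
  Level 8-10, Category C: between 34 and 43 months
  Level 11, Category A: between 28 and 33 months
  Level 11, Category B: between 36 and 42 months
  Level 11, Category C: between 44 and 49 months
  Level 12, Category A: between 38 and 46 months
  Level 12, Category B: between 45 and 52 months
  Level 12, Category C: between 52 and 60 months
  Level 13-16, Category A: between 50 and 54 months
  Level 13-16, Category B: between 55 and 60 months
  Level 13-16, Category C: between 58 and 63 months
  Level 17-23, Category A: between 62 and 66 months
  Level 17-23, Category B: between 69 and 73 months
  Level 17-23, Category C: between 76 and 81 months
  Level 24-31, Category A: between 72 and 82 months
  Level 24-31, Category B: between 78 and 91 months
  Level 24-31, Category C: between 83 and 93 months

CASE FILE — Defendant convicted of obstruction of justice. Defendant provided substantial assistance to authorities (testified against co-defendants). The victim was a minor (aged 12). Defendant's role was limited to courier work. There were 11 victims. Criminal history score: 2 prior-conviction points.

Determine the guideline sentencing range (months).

50-54 months

Base offense level for obstruction of justice: 11.
§2 does not apply.
§3 applies (level before this adjustment is 11 < 14, so +1): 11 + 1 = 12.
§4 applies: 12 − 1 = 11.
§5 applies (level before this adjustment is 11 ≥ 7, so +5): 11 + 5 = 16.
§6 does not apply.
§7 applies: 16 − 3 = 13.
Final offense level: 13.
Criminal history: 2 prior points → Category A (0-6).
Level 13 falls in the 13-16 band.
Grid: Level 13-16 × Category A = 50-54 months.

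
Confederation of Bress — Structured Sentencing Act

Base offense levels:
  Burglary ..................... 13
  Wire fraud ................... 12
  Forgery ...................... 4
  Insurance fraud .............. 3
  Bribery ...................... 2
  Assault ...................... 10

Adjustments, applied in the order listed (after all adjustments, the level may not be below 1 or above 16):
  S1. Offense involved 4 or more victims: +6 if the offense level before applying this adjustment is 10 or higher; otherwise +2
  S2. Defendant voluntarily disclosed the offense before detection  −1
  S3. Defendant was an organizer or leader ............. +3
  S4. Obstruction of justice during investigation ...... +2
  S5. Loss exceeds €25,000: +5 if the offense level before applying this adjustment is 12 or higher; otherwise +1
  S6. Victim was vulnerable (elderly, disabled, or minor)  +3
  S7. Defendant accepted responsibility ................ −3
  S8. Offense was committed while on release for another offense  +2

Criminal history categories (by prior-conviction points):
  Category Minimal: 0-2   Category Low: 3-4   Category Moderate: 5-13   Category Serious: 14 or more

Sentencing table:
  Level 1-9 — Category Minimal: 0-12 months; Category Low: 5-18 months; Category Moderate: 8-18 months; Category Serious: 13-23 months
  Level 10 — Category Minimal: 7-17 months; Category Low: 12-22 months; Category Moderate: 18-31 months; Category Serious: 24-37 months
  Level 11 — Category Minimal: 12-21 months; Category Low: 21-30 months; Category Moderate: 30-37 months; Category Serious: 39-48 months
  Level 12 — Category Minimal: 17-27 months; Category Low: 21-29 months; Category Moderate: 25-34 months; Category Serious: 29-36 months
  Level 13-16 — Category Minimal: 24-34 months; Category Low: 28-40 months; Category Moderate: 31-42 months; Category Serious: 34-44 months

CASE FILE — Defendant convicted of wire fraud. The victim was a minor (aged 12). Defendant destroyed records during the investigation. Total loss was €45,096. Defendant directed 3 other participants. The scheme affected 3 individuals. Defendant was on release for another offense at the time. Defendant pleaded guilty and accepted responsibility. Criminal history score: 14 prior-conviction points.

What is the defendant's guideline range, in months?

Base offense level for wire fraud: 12.
S1 does not apply.
S2 does not apply.
S3 applies: 12 + 3 = 15.
S4 applies: 15 + 2 = 17.
S5 applies (level before this adjustment is 17 ≥ 12, so +5): 17 + 5 = 22.
S6 applies: 22 + 3 = 25.
S7 applies: 25 − 3 = 22.
S8 applies: 22 + 2 = 24.
Level 24 exceeds the maximum of 16; capped at 16.
Final offense level: 16.
Criminal history: 14 prior points → Category Serious (14+).
Level 16 falls in the 13-16 band.
Grid: Level 13-16 × Category Serious = 34-44 months.

34-44 months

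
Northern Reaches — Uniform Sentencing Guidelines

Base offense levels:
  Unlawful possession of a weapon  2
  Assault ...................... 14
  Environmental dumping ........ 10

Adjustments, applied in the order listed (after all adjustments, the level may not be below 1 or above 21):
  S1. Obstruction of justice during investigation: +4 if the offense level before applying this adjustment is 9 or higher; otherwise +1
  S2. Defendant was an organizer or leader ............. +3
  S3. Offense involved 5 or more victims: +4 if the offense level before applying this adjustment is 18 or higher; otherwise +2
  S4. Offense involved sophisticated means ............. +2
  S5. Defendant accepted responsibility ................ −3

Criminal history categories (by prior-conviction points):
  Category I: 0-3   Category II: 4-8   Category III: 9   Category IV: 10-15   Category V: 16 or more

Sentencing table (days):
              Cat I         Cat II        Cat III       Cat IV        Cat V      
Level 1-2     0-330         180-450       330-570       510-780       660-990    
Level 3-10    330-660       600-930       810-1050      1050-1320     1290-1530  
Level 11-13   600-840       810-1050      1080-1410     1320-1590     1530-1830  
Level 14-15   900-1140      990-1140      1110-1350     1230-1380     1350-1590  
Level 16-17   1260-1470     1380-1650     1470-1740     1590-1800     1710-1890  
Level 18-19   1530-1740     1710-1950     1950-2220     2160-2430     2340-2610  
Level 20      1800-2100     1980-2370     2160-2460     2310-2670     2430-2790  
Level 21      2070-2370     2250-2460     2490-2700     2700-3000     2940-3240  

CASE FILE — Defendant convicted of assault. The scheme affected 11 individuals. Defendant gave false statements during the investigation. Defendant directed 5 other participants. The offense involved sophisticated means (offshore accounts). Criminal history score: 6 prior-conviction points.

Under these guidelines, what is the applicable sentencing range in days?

Base offense level for assault: 14.
S1 applies (level before this adjustment is 14 ≥ 9, so +4): 14 + 4 = 18.
S2 applies: 18 + 3 = 21.
S3 applies (level before this adjustment is 21 ≥ 18, so +4): 21 + 4 = 25.
S4 applies: 25 + 2 = 27.
Level 27 exceeds the maximum of 21; capped at 21.
Final offense level: 21.
Criminal history: 6 prior points → Category II (4-8).
Level 21 falls in the 21 band.
Grid: Level 21 × Category II = 2250-2460 days.

2250-2460 days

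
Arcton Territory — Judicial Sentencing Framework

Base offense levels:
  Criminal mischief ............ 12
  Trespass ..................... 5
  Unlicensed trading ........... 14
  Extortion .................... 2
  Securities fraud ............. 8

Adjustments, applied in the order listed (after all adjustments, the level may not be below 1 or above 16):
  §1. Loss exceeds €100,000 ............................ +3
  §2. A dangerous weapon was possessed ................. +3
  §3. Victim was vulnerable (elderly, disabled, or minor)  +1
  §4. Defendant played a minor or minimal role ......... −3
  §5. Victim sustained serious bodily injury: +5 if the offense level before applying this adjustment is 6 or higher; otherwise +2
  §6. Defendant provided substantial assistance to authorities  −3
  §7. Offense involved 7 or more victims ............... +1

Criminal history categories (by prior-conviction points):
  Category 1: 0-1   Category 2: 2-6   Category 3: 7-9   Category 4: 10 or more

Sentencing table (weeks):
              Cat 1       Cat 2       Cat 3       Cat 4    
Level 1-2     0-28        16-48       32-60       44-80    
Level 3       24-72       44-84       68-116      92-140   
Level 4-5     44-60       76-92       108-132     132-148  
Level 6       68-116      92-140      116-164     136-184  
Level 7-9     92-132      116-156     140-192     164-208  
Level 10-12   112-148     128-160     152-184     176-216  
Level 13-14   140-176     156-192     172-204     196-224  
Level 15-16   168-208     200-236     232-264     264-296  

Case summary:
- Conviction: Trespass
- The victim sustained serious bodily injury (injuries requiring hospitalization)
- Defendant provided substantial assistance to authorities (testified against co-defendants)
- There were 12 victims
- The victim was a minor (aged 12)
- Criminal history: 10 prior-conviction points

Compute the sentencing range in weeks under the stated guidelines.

164-208 weeks

Base offense level for trespass: 5.
§3 applies: 5 + 1 = 6.
§4 does not apply.
§5 applies (level before this adjustment is 6 ≥ 6, so +5): 6 + 5 = 11.
§6 applies: 11 − 3 = 8.
§7 applies: 8 + 1 = 9.
Final offense level: 9.
Criminal history: 10 prior points → Category 4 (10+).
Level 9 falls in the 7-9 band.
Grid: Level 7-9 × Category 4 = 164-208 weeks.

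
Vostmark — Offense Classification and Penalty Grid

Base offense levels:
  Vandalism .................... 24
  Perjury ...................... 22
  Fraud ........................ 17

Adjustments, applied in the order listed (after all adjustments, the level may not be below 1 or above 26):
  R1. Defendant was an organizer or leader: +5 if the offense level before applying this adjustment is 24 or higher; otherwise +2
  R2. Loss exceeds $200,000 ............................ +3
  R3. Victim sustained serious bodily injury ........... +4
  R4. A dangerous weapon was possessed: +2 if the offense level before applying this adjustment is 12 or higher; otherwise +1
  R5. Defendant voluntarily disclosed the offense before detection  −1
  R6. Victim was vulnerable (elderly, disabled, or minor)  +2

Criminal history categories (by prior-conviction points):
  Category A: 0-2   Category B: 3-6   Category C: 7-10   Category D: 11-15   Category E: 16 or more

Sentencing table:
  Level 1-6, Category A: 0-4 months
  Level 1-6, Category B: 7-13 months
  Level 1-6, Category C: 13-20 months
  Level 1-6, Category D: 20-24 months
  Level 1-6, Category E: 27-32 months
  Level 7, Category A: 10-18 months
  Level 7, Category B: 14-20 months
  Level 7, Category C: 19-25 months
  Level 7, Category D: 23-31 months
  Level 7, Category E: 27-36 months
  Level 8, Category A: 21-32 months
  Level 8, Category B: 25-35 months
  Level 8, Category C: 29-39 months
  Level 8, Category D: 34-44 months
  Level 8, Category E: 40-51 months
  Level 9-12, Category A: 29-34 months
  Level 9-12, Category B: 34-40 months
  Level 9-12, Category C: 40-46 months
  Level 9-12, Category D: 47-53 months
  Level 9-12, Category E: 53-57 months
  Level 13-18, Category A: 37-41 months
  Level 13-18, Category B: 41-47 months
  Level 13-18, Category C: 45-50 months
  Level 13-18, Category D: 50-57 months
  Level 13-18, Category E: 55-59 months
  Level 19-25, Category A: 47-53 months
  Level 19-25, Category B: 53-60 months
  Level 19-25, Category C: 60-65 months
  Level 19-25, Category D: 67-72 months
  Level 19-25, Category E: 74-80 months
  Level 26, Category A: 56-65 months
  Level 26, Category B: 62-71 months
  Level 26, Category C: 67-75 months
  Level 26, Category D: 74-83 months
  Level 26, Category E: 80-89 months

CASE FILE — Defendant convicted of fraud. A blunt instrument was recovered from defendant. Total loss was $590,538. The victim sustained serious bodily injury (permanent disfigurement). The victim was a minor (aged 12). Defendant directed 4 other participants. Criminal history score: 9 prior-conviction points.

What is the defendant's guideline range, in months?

Base offense level for fraud: 17.
R1 applies (level before this adjustment is 17 < 24, so +2): 17 + 2 = 19.
R2 applies: 19 + 3 = 22.
R3 applies: 22 + 4 = 26.
R4 applies (level before this adjustment is 26 ≥ 12, so +2): 26 + 2 = 28.
R5 does not apply.
R6 applies: 28 + 2 = 30.
Level 30 exceeds the maximum of 26; capped at 26.
Final offense level: 26.
Criminal history: 9 prior points → Category C (7-10).
Level 26 falls in the 26 band.
Grid: Level 26 × Category C = 67-75 months.

67-75 months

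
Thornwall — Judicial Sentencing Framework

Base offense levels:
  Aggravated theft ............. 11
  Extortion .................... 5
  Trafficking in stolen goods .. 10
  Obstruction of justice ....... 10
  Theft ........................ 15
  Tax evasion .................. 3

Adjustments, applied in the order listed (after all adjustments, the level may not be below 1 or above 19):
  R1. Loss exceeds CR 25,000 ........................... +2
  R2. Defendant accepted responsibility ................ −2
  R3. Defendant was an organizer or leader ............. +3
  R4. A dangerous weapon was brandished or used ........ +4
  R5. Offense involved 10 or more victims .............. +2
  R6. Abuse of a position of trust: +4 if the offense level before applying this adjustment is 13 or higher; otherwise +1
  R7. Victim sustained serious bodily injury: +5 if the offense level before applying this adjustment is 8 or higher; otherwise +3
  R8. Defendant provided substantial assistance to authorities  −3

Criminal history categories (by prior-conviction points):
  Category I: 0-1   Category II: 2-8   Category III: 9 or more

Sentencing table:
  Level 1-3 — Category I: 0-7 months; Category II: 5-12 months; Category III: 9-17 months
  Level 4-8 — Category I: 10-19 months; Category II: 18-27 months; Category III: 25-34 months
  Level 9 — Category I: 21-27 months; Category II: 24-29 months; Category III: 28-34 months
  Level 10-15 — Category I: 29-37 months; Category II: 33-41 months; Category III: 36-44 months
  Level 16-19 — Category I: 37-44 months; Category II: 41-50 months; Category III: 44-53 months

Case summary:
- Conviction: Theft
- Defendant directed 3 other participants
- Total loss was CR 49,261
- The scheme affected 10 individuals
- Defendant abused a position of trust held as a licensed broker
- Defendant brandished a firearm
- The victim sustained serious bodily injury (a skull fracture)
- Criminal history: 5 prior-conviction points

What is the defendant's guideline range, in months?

Base offense level for theft: 15.
R1 applies: 15 + 2 = 17.
R2 does not apply.
R3 applies: 17 + 3 = 20.
R4 applies: 20 + 4 = 24.
R5 applies: 24 + 2 = 26.
R6 applies (level before this adjustment is 26 ≥ 13, so +4): 26 + 4 = 30.
R7 applies (level before this adjustment is 30 ≥ 8, so +5): 30 + 5 = 35.
Level 35 exceeds the maximum of 19; capped at 19.
Final offense level: 19.
Criminal history: 5 prior points → Category II (2-8).
Level 19 falls in the 16-19 band.
Grid: Level 16-19 × Category II = 41-50 months.

41-50 months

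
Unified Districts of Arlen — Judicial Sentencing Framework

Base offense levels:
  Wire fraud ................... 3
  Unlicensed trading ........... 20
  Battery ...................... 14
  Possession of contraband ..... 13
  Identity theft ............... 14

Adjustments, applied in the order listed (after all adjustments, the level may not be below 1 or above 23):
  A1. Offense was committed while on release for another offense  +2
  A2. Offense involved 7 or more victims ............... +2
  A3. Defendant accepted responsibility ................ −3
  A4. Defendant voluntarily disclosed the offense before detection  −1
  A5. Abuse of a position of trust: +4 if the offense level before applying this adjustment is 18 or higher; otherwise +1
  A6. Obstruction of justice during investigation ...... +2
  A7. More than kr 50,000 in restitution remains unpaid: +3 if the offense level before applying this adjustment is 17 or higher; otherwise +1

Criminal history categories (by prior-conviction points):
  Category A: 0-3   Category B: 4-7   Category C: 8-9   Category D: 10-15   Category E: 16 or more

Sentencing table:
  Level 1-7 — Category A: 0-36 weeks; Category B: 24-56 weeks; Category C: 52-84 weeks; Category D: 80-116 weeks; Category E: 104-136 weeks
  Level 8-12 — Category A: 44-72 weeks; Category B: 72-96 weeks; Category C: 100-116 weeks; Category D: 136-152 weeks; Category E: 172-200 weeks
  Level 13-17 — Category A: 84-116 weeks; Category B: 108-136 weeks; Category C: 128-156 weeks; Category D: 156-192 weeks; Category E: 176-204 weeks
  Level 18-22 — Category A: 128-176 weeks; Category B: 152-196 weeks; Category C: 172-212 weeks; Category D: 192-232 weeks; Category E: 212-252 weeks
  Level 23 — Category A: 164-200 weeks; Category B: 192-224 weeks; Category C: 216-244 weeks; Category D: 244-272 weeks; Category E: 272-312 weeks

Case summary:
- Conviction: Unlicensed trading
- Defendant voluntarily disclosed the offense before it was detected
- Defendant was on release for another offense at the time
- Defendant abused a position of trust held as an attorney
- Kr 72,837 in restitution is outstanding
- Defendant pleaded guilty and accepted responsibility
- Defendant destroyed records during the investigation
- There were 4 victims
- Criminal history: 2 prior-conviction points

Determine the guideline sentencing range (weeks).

Base offense level for unlicensed trading: 20.
A1 applies: 20 + 2 = 22.
A2 does not apply.
A3 applies: 22 − 3 = 19.
A4 applies: 19 − 1 = 18.
A5 applies (level before this adjustment is 18 ≥ 18, so +4): 18 + 4 = 22.
A6 applies: 22 + 2 = 24.
A7 applies (level before this adjustment is 24 ≥ 17, so +3): 24 + 3 = 27.
Level 27 exceeds the maximum of 23; capped at 23.
Final offense level: 23.
Criminal history: 2 prior points → Category A (0-3).
Level 23 falls in the 23 band.
Grid: Level 23 × Category A = 164-200 weeks.

164-200 weeks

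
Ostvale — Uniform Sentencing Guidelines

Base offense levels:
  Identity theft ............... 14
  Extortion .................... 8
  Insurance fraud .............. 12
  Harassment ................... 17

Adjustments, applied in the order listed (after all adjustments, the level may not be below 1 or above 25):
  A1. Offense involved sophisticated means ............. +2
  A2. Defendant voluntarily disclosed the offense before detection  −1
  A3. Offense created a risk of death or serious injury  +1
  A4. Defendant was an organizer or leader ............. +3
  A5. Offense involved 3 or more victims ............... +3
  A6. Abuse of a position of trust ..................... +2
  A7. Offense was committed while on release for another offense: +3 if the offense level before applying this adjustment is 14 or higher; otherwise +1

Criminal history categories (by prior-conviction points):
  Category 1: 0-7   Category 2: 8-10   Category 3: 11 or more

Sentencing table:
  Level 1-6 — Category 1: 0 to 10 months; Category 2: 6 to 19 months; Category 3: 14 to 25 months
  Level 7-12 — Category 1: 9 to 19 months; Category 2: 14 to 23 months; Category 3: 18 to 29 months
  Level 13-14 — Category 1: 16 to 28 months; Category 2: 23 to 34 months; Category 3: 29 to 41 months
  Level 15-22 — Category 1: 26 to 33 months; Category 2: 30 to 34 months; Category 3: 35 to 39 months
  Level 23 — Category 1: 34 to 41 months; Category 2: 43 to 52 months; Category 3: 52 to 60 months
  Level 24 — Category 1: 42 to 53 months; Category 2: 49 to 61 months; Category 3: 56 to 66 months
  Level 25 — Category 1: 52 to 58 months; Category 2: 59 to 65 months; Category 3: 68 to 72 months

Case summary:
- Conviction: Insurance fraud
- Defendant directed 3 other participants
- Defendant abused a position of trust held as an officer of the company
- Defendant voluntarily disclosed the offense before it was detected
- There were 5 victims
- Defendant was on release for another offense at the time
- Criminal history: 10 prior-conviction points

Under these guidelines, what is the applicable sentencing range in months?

30-34 months

Base offense level for insurance fraud: 12.
A1 does not apply.
A2 applies: 12 − 1 = 11.
A3 does not apply.
A4 applies: 11 + 3 = 14.
A5 applies: 14 + 3 = 17.
A6 applies: 17 + 2 = 19.
A7 applies (level before this adjustment is 19 ≥ 14, so +3): 19 + 3 = 22.
Final offense level: 22.
Criminal history: 10 prior points → Category 2 (8-10).
Level 22 falls in the 15-22 band.
Grid: Level 15-22 × Category 2 = 30-34 months.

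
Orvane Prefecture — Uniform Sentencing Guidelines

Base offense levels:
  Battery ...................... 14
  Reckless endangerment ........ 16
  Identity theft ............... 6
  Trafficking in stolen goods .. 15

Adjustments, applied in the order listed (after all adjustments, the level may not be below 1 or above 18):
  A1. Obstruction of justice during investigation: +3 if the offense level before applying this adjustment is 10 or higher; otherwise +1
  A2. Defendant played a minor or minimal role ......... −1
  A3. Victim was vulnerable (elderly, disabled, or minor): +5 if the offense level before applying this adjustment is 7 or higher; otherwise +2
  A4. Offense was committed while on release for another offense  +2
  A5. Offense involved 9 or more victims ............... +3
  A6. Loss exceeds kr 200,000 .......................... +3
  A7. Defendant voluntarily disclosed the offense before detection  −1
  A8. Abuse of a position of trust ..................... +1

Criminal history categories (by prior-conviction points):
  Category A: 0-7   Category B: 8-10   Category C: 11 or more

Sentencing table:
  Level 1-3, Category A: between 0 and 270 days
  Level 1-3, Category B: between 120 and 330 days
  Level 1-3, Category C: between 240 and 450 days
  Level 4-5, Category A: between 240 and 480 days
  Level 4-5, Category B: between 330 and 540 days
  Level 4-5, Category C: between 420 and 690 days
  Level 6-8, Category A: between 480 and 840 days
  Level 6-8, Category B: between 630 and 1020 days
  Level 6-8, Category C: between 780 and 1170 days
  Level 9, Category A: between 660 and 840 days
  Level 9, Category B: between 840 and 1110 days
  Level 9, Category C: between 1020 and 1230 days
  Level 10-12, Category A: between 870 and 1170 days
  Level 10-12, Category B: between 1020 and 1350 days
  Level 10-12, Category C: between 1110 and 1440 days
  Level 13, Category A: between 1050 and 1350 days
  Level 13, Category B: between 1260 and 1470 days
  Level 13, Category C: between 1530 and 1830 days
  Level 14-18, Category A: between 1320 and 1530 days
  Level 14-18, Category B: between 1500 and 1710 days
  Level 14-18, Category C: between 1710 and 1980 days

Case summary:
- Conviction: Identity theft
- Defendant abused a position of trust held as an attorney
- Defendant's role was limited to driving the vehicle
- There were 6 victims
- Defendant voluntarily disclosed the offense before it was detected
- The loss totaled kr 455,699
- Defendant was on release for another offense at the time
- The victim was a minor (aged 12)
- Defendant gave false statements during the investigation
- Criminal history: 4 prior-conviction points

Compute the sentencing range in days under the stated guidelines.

Base offense level for identity theft: 6.
A1 applies (level before this adjustment is 6 < 10, so +1): 6 + 1 = 7.
A2 applies: 7 − 1 = 6.
A3 applies (level before this adjustment is 6 < 7, so +2): 6 + 2 = 8.
A4 applies: 8 + 2 = 10.
A5 does not apply.
A6 applies: 10 + 3 = 13.
A7 applies: 13 − 1 = 12.
A8 applies: 12 + 1 = 13.
Final offense level: 13.
Criminal history: 4 prior points → Category A (0-7).
Level 13 falls in the 13 band.
Grid: Level 13 × Category A = 1050-1350 days.

1050-1350 days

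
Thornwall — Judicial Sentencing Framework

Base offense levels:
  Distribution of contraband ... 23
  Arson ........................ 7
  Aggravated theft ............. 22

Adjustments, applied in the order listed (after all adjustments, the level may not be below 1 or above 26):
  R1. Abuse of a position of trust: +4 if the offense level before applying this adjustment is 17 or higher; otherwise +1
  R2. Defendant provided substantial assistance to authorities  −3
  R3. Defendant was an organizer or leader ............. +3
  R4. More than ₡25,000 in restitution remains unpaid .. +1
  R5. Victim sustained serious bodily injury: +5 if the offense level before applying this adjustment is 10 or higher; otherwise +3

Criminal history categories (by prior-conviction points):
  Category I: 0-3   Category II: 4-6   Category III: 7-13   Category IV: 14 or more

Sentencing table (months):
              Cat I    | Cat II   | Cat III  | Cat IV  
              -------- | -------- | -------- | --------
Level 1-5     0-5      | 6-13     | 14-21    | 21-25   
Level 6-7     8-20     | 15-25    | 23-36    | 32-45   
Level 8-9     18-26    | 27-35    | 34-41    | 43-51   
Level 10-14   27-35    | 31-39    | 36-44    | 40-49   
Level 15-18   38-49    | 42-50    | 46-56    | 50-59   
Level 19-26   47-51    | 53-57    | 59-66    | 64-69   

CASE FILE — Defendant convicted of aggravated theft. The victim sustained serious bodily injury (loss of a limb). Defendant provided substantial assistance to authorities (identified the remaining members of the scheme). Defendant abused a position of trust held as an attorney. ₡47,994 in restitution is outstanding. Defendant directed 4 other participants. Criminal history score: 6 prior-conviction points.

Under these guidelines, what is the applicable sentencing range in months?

Base offense level for aggravated theft: 22.
R1 applies (level before this adjustment is 22 ≥ 17, so +4): 22 + 4 = 26.
R2 applies: 26 − 3 = 23.
R3 applies: 23 + 3 = 26.
R4 applies: 26 + 1 = 27.
R5 applies (level before this adjustment is 27 ≥ 10, so +5): 27 + 5 = 32.
Level 32 exceeds the maximum of 26; capped at 26.
Final offense level: 26.
Criminal history: 6 prior points → Category II (4-6).
Level 26 falls in the 19-26 band.
Grid: Level 19-26 × Category II = 53-57 months.

53-57 months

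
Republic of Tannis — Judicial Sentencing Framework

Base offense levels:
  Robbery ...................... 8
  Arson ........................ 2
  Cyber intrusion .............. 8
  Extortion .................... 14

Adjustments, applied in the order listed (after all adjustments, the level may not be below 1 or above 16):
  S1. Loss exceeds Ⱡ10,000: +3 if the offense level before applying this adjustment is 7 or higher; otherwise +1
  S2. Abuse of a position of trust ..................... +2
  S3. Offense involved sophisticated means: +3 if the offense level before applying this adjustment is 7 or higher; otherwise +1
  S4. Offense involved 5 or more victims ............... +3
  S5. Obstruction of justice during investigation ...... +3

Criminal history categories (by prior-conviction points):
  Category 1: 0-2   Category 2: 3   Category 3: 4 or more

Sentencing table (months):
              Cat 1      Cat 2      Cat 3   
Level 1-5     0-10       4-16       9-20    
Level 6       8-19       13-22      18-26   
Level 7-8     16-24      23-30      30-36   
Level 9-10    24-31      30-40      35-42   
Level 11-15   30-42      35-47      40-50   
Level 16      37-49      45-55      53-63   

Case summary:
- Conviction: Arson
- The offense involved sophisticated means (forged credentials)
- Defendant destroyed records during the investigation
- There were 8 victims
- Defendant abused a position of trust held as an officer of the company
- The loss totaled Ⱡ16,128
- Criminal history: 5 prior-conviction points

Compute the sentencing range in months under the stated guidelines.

40-50 months

Base offense level for arson: 2.
S1 applies (level before this adjustment is 2 < 7, so +1): 2 + 1 = 3.
S2 applies: 3 + 2 = 5.
S3 applies (level before this adjustment is 5 < 7, so +1): 5 + 1 = 6.
S4 applies: 6 + 3 = 9.
S5 applies: 9 + 3 = 12.
Final offense level: 12.
Criminal history: 5 prior points → Category 3 (4+).
Level 12 falls in the 11-15 band.
Grid: Level 11-15 × Category 3 = 40-50 months.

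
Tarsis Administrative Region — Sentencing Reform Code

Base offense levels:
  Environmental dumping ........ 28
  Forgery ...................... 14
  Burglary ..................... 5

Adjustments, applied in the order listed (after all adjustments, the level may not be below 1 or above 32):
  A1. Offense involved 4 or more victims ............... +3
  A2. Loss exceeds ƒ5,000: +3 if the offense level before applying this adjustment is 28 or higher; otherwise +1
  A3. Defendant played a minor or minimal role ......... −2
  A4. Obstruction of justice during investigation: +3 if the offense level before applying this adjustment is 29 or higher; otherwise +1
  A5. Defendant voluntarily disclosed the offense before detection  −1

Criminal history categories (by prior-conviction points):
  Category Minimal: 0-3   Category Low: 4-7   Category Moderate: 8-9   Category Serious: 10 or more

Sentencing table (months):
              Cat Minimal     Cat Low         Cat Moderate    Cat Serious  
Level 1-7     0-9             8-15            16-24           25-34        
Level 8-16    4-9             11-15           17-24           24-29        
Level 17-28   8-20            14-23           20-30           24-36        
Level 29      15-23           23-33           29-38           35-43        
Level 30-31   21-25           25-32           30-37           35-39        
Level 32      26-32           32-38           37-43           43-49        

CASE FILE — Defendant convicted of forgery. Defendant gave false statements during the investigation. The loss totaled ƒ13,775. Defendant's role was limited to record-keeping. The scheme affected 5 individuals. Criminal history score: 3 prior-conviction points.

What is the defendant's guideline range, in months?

Base offense level for forgery: 14.
A1 applies: 14 + 3 = 17.
A2 applies (level before this adjustment is 17 < 28, so +1): 17 + 1 = 18.
A3 applies: 18 − 2 = 16.
A4 applies (level before this adjustment is 16 < 29, so +1): 16 + 1 = 17.
A5 does not apply.
Final offense level: 17.
Criminal history: 3 prior points → Category Minimal (0-3).
Level 17 falls in the 17-28 band.
Grid: Level 17-28 × Category Minimal = 8-20 months.

8-20 months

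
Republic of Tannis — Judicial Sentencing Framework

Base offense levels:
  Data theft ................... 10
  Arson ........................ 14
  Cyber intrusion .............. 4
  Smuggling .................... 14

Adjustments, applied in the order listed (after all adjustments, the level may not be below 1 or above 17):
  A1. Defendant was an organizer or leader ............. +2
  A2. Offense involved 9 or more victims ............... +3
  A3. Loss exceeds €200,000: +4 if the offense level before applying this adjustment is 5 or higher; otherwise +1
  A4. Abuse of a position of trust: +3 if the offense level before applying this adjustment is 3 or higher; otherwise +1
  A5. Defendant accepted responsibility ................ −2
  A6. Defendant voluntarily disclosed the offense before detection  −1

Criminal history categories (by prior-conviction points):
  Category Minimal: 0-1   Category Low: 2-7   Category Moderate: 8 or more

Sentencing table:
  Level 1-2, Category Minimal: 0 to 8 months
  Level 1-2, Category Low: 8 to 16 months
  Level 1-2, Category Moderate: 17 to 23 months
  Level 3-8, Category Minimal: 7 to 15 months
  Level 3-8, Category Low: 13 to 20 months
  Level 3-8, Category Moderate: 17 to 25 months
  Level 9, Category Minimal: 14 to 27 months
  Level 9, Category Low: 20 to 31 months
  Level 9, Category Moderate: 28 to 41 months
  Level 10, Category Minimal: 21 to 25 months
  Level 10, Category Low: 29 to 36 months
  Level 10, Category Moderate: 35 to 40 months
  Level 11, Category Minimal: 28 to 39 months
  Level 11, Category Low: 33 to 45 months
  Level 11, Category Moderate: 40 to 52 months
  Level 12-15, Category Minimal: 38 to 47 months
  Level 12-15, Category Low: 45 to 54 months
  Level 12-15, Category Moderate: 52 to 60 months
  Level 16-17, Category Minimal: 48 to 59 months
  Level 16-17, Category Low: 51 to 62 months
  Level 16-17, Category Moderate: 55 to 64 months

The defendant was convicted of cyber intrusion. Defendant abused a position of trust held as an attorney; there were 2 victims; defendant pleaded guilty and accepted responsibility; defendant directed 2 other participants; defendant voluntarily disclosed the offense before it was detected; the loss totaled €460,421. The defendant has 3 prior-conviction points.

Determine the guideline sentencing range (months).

Base offense level for cyber intrusion: 4.
A1 applies: 4 + 2 = 6.
A2 does not apply.
A3 applies (level before this adjustment is 6 ≥ 5, so +4): 6 + 4 = 10.
A4 applies (level before this adjustment is 10 ≥ 3, so +3): 10 + 3 = 13.
A5 applies: 13 − 2 = 11.
A6 applies: 11 − 1 = 10.
Final offense level: 10.
Criminal history: 3 prior points → Category Low (2-7).
Level 10 falls in the 10 band.
Grid: Level 10 × Category Low = 29-36 months.

29-36 months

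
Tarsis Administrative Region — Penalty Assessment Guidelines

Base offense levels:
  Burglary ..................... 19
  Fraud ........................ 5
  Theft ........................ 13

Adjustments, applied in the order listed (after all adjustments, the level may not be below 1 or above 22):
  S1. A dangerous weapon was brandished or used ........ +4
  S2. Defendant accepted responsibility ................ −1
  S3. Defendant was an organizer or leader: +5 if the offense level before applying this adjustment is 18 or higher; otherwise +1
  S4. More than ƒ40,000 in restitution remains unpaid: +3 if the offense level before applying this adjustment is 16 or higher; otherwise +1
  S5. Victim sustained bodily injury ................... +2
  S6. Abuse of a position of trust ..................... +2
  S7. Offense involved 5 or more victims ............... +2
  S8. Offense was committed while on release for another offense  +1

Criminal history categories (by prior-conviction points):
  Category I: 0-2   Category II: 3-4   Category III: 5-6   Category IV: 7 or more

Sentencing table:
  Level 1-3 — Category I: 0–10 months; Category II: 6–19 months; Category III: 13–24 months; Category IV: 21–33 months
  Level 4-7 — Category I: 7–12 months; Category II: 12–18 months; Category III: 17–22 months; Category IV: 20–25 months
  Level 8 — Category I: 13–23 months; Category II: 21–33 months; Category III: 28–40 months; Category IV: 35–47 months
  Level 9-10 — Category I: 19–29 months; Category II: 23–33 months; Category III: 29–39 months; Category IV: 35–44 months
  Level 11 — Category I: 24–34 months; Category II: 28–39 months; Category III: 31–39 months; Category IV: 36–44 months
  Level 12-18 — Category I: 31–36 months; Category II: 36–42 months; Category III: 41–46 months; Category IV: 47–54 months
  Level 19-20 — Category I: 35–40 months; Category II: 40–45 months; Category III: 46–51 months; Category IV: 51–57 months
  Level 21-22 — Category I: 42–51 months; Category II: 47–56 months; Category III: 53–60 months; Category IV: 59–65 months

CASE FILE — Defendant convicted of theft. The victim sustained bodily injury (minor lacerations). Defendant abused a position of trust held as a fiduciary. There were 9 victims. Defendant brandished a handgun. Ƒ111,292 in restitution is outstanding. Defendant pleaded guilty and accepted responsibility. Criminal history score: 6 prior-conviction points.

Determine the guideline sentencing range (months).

Base offense level for theft: 13.
S1 applies: 13 + 4 = 17.
S2 applies: 17 − 1 = 16.
S3 does not apply.
S4 applies (level before this adjustment is 16 ≥ 16, so +3): 16 + 3 = 19.
S5 applies: 19 + 2 = 21.
S6 applies: 21 + 2 = 23.
S7 applies: 23 + 2 = 25.
S8 does not apply.
Level 25 exceeds the maximum of 22; capped at 22.
Final offense level: 22.
Criminal history: 6 prior points → Category III (5-6).
Level 22 falls in the 21-22 band.
Grid: Level 21-22 × Category III = 53-60 months.

53-60 months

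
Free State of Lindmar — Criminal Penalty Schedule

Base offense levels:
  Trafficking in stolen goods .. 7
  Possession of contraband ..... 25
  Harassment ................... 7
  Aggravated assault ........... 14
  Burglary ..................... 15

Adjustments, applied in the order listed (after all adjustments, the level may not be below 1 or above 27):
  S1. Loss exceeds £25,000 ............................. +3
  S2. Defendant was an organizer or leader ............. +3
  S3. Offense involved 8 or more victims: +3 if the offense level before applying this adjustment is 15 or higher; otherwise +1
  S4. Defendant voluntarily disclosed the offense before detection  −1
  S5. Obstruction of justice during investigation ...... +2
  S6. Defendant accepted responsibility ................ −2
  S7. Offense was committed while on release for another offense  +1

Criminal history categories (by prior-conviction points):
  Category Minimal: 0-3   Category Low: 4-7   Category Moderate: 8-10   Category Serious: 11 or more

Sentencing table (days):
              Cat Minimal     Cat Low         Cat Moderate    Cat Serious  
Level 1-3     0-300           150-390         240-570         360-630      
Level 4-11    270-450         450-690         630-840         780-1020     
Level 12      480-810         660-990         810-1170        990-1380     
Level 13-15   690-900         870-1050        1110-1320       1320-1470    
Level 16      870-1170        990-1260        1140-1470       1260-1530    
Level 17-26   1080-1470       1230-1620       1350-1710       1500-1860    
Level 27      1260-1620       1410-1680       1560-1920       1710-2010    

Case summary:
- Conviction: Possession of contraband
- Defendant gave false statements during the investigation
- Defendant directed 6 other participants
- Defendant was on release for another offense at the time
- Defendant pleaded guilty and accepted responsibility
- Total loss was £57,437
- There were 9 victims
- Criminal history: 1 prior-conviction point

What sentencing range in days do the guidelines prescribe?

Base offense level for possession of contraband: 25.
S1 applies: 25 + 3 = 28.
S2 applies: 28 + 3 = 31.
S3 applies (level before this adjustment is 31 ≥ 15, so +3): 31 + 3 = 34.
S5 applies: 34 + 2 = 36.
S6 applies: 36 − 2 = 34.
S7 applies: 34 + 1 = 35.
Level 35 exceeds the maximum of 27; capped at 27.
Final offense level: 27.
Criminal history: 1 prior point → Category Minimal (0-3).
Level 27 falls in the 27 band.
Grid: Level 27 × Category Minimal = 1260-1620 days.

1260-1620 days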